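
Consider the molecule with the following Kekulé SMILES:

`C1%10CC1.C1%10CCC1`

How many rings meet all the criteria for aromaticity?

The SMILES encodes a three-membered saturated carbon ring; a four-membered saturated carbon ring.
The 3-membered ring has only sp³ atoms, so it is not fully conjugated — not aromatic (cyclopropane).
The 4-membered ring has only sp³ atoms, so it is not fully conjugated — not aromatic (cyclobutane).
None of the rings are aromatic. Total: 0.

0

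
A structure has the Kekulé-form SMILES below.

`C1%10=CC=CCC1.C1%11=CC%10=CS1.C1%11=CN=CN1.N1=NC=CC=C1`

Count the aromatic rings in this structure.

The SMILES encodes a six-membered carbon ring with two conjugated C=C double bonds and two sp³ carbons; a five-membered ring of four carbons and one sulfur, with two C=C double bonds; a five-membered ring with nitrogens at positions 1 and 3 (one bearing H, one in a C=N bond) and two double bonds; a six-membered ring with two adjacent nitrogens and three alternating double bonds.
The 6-membered ring has two sp³ carbons, so it is not fully conjugated — not aromatic (1,3-cyclohexadiene).
The 5-membered ring with one sulfur is planar and fully conjugated; 2 ring double bonds (4 π electrons) plus a heteroatom lone pair (2) give 6 π electrons. That satisfies 4n+2 with n=1, so it is aromatic (thiophene).
The 5-membered ring with two nitrogens (one N–H, one =N–) has a continuous p-orbital overlap around the ring; 2 ring double bonds (4 π electrons) plus a heteroatom lone pair (2) give 6 π electrons. That satisfies 4n+2 with n=1, so it is aromatic (imidazole).
The 6-membered ring with two nitrogens (1,2) is planar and fully conjugated; 3 ring double bonds give 6 π electrons. Since 6 = 4n+2 (n=1), it is aromatic (pyridazine).
3 of the 4 rings are aromatic. Total: 3.

3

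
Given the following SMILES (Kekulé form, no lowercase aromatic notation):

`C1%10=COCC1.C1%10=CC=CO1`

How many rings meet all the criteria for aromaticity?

1

The SMILES encodes a five-membered ring of four carbons and one oxygen, with one C=C double bond and two sp³ carbons; a five-membered ring of four carbons and one oxygen, with two C=C double bonds.
The 5-membered ring with one oxygen has two sp³ carbons, so it is not fully conjugated — not aromatic (2,3-dihydrofuran).
The second 5-membered ring with one oxygen has a continuous p-orbital overlap around the ring; 2 ring double bonds (4 π electrons) plus a heteroatom lone pair (2) give 6 π electrons. Since 6 = 4n+2 (n=1), it is aromatic (furan).
1 of the 2 rings is aromatic. Total: 1.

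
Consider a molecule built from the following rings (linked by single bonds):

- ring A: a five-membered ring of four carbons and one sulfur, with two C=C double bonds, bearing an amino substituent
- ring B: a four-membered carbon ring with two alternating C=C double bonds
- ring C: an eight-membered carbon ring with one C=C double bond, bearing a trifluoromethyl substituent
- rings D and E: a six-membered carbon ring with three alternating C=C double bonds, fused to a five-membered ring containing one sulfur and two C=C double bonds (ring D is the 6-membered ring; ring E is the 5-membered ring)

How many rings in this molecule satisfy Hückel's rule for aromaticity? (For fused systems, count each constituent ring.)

3

Ring A is planar and fully conjugated; 2 ring double bonds (4 π electrons) plus a heteroatom lone pair (2) give 6 π electrons. That satisfies 4n+2 with n=1, so ring A is aromatic (thiophene).
Ring B has only sp² ring atoms; a planar conformation would have a fully conjugated π system of 4 electrons. But 4 = 4(1), which is 4n not 4n+2, so ring B is not aromatic (cyclobutadiene) — cyclobutadiene is antiaromatic and distorts to a rectangle.
Ring C has six sp³ carbons, so it is not fully conjugated — not aromatic (cyclooctene).
Rings D and E form a fused bicyclic system (with one sulfur) with 9 sp² atoms and 10 π electrons from ring double bonds plus a heteroatom lone pair. 10 = 4(2)+2, so the system is aromatic and both rings count as aromatic (benzothiophene).
Aromatic: A, D, E. Total: 3.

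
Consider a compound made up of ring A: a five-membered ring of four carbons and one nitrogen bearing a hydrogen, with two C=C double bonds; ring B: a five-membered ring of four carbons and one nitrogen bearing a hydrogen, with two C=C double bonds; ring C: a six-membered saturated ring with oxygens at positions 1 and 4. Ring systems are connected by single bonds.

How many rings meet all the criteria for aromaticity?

2

Ring A is planar and fully conjugated; 2 ring double bonds (4 π electrons) plus a heteroatom lone pair (2) give 6 π electrons. That satisfies 4n+2 with n=1, so ring A is aromatic (pyrrole).
Ring B has a continuous p-orbital overlap around the ring; 2 ring double bonds (4 π electrons) plus a heteroatom lone pair (2) give 6 π electrons. 6 = 4(1)+2, so ring B is aromatic (pyrrole).
Ring C has only sp³ atoms, so it is not fully conjugated — not aromatic (1,4-dioxane).
Aromatic: A, B. Total: 2.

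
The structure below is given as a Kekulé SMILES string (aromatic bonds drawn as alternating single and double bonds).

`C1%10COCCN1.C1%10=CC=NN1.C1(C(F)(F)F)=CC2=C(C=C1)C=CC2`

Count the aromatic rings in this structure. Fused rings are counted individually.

The SMILES encodes a six-membered saturated ring with an oxygen and an N–H nitrogen at positions 1 and 4; a five-membered ring with two adjacent nitrogens (one bearing H, one in a double bond) and two double bonds; a six-membered carbon ring with three alternating C=C double bonds, fused to a five-membered carbon ring containing one C=C double bond and one sp³ carbon.
The 6-membered ring with one oxygen and one N–H (1,4) has only sp³ atoms, so it is not fully conjugated — not aromatic (morpholine).
The 5-membered ring with two adjacent nitrogens (one N–H, one =N–) is planar and fully conjugated; 2 ring double bonds (4 π electrons) plus a heteroatom lone pair (2) give 6 π electrons. 6 = 4(1)+2, so it is aromatic (pyrazole).
The 6-membered ring is planar and fully conjugated; 3 ring double bonds give 6 π electrons. 6 = 4(1)+2, so it is aromatic (benzene ring).
The 5-membered ring has one sp³ carbon, so it is not fully conjugated — not aromatic (cyclopentene ring).
2 of the 4 rings are aromatic. Total: 2.

2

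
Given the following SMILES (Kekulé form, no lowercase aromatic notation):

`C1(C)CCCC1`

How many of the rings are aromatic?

The SMILES encodes a five-membered saturated carbon ring.
The 5-membered ring has only sp³ atoms, so it is not fully conjugated — not aromatic (cyclopentane).

0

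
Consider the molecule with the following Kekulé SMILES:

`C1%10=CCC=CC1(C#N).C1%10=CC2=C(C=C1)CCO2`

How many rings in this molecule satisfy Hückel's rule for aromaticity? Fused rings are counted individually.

The SMILES encodes a six-membered carbon ring with two isolated C=C double bonds and two sp³ carbons; a six-membered carbon ring with three alternating C=C double bonds, fused to a five-membered ring containing one oxygen and two sp³ carbons.
The 6-membered ring has two sp³ carbons, so it is not fully conjugated — not aromatic (1,4-cyclohexadiene).
The second 6-membered ring is planar and fully conjugated; 3 ring double bonds give 6 π electrons. That satisfies 4n+2 with n=1, so it is aromatic (benzene ring).
The 5-membered ring with one oxygen has two sp³ carbons, so it is not fully conjugated — not aromatic (oxolane ring).
1 of the 3 rings is aromatic. Total: 1.

1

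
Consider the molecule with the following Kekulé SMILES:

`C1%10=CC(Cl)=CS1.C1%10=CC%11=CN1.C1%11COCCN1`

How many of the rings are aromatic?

2

The SMILES encodes a five-membered ring of four carbons and one sulfur, with two C=C double bonds; a five-membered ring of four carbons and one nitrogen bearing a hydrogen, with two C=C double bonds; a six-membered saturated ring with an oxygen and an N–H nitrogen at positions 1 and 4.
The 5-membered ring with one sulfur is fully conjugated (every ring atom contributes a p orbital); 2 ring double bonds (4 π electrons) plus a heteroatom lone pair (2) give 6 π electrons. That satisfies 4n+2 with n=1, so it is aromatic (thiophene).
The 5-membered ring with one N–H has a continuous p-orbital overlap around the ring; 2 ring double bonds (4 π electrons) plus a heteroatom lone pair (2) give 6 π electrons. Since 6 = 4n+2 (n=1), it is aromatic (pyrrole).
The 6-membered ring with one oxygen and one N–H (1,4) has only sp³ atoms, so it is not fully conjugated — not aromatic (morpholine).
2 of the 3 rings are aromatic. Total: 2.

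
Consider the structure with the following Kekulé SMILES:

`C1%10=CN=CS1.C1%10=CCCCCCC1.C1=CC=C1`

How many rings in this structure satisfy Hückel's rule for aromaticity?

1

The SMILES encodes a five-membered ring with a sulfur at position 1 and a nitrogen at position 3 (in a C=N bond), with two double bonds; an eight-membered carbon ring with one C=C double bond; a four-membered carbon ring with two alternating C=C double bonds.
The 5-membered ring with one sulfur and one =N– is planar and fully conjugated; 2 ring double bonds (4 π electrons) plus a heteroatom lone pair (2) give 6 π electrons. 6 = 4(1)+2, so it is aromatic (thiazole).
The 8-membered ring has six sp³ carbons, so it is not fully conjugated — not aromatic (cyclooctene).
The 4-membered ring has only sp² ring atoms; a planar conformation would have a fully conjugated π system of 4 electrons. But 4 = 4(1), which is 4n not 4n+2, so it is not aromatic (cyclobutadiene) — cyclobutadiene is antiaromatic and distorts to a rectangle.
1 of the 3 rings is aromatic. Total: 1.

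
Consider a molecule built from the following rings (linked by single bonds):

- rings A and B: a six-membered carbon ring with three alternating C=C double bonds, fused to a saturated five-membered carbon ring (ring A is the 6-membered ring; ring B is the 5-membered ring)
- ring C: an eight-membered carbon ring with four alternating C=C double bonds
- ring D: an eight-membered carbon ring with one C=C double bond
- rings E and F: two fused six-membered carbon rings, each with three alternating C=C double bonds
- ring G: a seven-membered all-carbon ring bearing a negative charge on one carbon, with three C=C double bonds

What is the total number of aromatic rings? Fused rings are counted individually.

3

Ring A is planar and fully conjugated; 3 ring double bonds give 6 π electrons. That satisfies 4n+2 with n=1, so ring A is aromatic (benzene ring).
Ring B has three sp³ carbons, so it is not fully conjugated — not aromatic (cyclopentane ring).
Ring C has only sp² ring atoms; a planar conformation would have a fully conjugated π system of 8 electrons. But 8 = 4(2), which is 4n not 4n+2, so ring C is not aromatic (cyclooctatetraene) — cyclooctatetraene distorts into a non-planar tub to avoid antiaromaticity.
Ring D has six sp³ carbons, so it is not fully conjugated — not aromatic (cyclooctene).
Rings E and F form a fused bicyclic system with 10 sp² atoms and 10 π electrons from ring double bonds. 10 = 4(2)+2, so the system is aromatic and both rings count as aromatic (naphthalene).
Ring G has only sp² ring atoms; a planar conformation would have a fully conjugated π system of 8 electrons. But 8 = 4(2), which is 4n not 4n+2, so ring G is not aromatic (cycloheptatrienyl anion).
Aromatic: A, E, F. Total: 3.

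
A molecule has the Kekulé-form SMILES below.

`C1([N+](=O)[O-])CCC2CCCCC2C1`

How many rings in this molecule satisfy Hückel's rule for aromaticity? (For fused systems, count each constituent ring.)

The SMILES encodes two fused six-membered saturated carbon rings.
The 6-membered ring has only sp³ atoms, so it is not fully conjugated — not aromatic (cyclohexane ring).
The second 6-membered ring has only sp³ atoms, so it is not fully conjugated — not aromatic (cyclohexane ring).
None of the rings are aromatic. Total: 0.

0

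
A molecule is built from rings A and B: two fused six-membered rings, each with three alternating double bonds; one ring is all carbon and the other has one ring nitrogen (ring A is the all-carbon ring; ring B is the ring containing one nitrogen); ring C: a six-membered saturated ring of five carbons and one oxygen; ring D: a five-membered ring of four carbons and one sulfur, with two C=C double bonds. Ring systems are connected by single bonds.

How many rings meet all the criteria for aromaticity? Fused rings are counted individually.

3

Rings A and B form a fused bicyclic system (with one nitrogen) with 10 sp² atoms and 10 π electrons from ring double bonds. 10 = 4(2)+2, so the system is aromatic and both rings count as aromatic (quinoline).
Ring C has only sp³ atoms, so it is not fully conjugated — not aromatic (tetrahydropyran).
Ring D is fully conjugated (every ring atom contributes a p orbital); 2 ring double bonds (4 π electrons) plus a heteroatom lone pair (2) give 6 π electrons. 6 = 4(1)+2, so ring D is aromatic (thiophene).
Aromatic: A, B, D. Total: 3.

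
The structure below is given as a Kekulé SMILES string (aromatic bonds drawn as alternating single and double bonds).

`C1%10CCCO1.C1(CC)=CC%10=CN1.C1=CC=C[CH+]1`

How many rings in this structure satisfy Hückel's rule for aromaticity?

The SMILES encodes a five-membered saturated ring of four carbons and one oxygen; a five-membered ring of four carbons and one nitrogen bearing a hydrogen, with two C=C double bonds; a five-membered all-carbon ring bearing a positive charge on one carbon, with two C=C double bonds.
The 5-membered ring with one oxygen has only sp³ atoms, so it is not fully conjugated — not aromatic (tetrahydrofuran).
The 5-membered ring with one N–H has a continuous p-orbital overlap around the ring; 2 ring double bonds (4 π electrons) plus a heteroatom lone pair (2) give 6 π electrons. That satisfies 4n+2 with n=1, so it is aromatic (pyrrole).
The 5-membered ring has only sp² ring atoms; a planar conformation would have a fully conjugated π system of 4 electrons. But 4 = 4(1), which is 4n not 4n+2, so it is not aromatic (cyclopentadienyl cation).
1 of the 3 rings is aromatic. Total: 1.

1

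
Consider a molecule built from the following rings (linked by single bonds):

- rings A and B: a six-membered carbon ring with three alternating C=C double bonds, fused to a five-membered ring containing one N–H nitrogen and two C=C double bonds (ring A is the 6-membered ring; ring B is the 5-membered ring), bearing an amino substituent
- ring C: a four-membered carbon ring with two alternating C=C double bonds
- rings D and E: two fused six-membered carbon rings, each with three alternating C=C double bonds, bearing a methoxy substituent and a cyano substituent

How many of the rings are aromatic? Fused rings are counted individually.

4

Rings A and B form a fused bicyclic system (with one N–H) with 9 sp² atoms and 10 π electrons from ring double bonds plus a heteroatom lone pair. 10 = 4(2)+2, so the system is aromatic and both rings count as aromatic (indole).
Ring C has only sp² ring atoms; a planar conformation would have a fully conjugated π system of 4 electrons. But 4 = 4(1), which is 4n not 4n+2, so ring C is not aromatic (cyclobutadiene) — cyclobutadiene is antiaromatic and distorts to a rectangle.
Rings D and E form a fused bicyclic system with 10 sp² atoms and 10 π electrons from ring double bonds. 10 = 4(2)+2, so the system is aromatic and both rings count as aromatic (naphthalene).
Aromatic: A, B, D, E. Total: 4.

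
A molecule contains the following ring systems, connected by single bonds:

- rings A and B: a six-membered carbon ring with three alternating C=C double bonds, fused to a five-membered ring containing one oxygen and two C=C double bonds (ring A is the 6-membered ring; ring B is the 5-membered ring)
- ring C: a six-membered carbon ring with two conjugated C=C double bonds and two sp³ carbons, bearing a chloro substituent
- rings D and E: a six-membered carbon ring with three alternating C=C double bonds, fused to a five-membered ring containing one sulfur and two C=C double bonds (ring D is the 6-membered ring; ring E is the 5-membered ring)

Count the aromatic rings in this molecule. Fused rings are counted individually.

4

Rings A and B form a fused bicyclic system (with one oxygen) with 9 sp² atoms and 10 π electrons from ring double bonds plus a heteroatom lone pair. 10 = 4(2)+2, so the system is aromatic and both rings count as aromatic (benzofuran).
Ring C has two sp³ carbons, so it is not fully conjugated — not aromatic (1,3-cyclohexadiene).
Rings D and E form a fused bicyclic system (with one sulfur) with 9 sp² atoms and 10 π electrons from ring double bonds plus a heteroatom lone pair. 10 = 4(2)+2, so the system is aromatic and both rings count as aromatic (benzothiophene).
Aromatic: A, B, D, E. Total: 4.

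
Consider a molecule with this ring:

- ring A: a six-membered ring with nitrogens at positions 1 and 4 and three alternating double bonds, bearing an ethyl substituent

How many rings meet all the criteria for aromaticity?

Ring A is fully conjugated (every ring atom contributes a p orbital); 3 ring double bonds give 6 π electrons. That satisfies 4n+2 with n=1, so ring A is aromatic (pyrazine).

1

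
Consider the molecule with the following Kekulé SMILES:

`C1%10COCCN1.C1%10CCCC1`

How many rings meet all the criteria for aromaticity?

0

The SMILES encodes a six-membered saturated ring with an oxygen and an N–H nitrogen at positions 1 and 4; a five-membered saturated carbon ring.
The 6-membered ring with one oxygen and one N–H (1,4) has only sp³ atoms, so it is not fully conjugated — not aromatic (morpholine).
The 5-membered ring has only sp³ atoms, so it is not fully conjugated — not aromatic (cyclopentane).
None of the rings are aromatic. Total: 0.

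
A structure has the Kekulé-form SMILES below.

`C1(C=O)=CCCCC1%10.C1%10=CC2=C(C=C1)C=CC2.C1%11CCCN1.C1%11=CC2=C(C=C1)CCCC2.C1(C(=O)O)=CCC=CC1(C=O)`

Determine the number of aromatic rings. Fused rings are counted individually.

2

The SMILES encodes a six-membered carbon ring with one C=C double bond; a six-membered carbon ring with three alternating C=C double bonds, fused to a five-membered carbon ring containing one C=C double bond and one sp³ carbon; a five-membered saturated ring of four carbons and one N–H nitrogen; a six-membered carbon ring with three alternating C=C double bonds, fused to a saturated six-membered carbon ring; a six-membered carbon ring with two isolated C=C double bonds and two sp³ carbons.
The 6-membered ring has four sp³ carbons, so it is not fully conjugated — not aromatic (cyclohexene).
The second 6-membered ring is fully conjugated (every ring atom contributes a p orbital); 3 ring double bonds give 6 π electrons. Since 6 = 4n+2 (n=1), it is aromatic (benzene ring).
The 5-membered ring has one sp³ carbon, so it is not fully conjugated — not aromatic (cyclopentene ring).
The 5-membered ring with one N–H has only sp³ atoms, so it is not fully conjugated — not aromatic (pyrrolidine).
The third 6-membered ring has a continuous p-orbital overlap around the ring; 3 ring double bonds give 6 π electrons. 6 = 4(1)+2, so it is aromatic (benzene ring).
The fourth 6-membered ring has four sp³ carbons, so it is not fully conjugated — not aromatic (cyclohexane ring).
The fifth 6-membered ring has two sp³ carbons, so it is not fully conjugated — not aromatic (1,4-cyclohexadiene).
2 of the 7 rings are aromatic. Total: 2.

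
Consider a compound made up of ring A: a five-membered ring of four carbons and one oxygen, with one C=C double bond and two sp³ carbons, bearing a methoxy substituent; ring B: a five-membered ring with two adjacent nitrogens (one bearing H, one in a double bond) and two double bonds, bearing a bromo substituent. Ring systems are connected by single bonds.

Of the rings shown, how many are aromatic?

1

Ring A has two sp³ carbons, so it is not fully conjugated — not aromatic (2,3-dihydrofuran).
Ring B is planar and fully conjugated; 2 ring double bonds (4 π electrons) plus a heteroatom lone pair (2) give 6 π electrons. Since 6 = 4n+2 (n=1), ring B is aromatic (pyrazole).
Aromatic: B. Total: 1.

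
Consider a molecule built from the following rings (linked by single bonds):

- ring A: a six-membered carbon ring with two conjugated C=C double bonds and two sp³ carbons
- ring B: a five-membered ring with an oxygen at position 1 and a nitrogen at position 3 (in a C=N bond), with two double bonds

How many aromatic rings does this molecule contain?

Ring A has two sp³ carbons, so it is not fully conjugated — not aromatic (1,3-cyclohexadiene).
Ring B is fully conjugated (every ring atom contributes a p orbital); 2 ring double bonds (4 π electrons) plus a heteroatom lone pair (2) give 6 π electrons. Since 6 = 4n+2 (n=1), ring B is aromatic (oxazole).
Aromatic: B. Total: 1.

1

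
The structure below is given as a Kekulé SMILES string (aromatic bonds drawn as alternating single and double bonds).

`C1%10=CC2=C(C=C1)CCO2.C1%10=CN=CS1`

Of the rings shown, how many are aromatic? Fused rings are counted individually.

The SMILES encodes a six-membered carbon ring with three alternating C=C double bonds, fused to a five-membered ring containing one oxygen and two sp³ carbons; a five-membered ring with a sulfur at position 1 and a nitrogen at position 3 (in a C=N bond), with two double bonds.
The 6-membered ring has a continuous p-orbital overlap around the ring; 3 ring double bonds give 6 π electrons. That satisfies 4n+2 with n=1, so it is aromatic (benzene ring).
The 5-membered ring with one oxygen has two sp³ carbons, so it is not fully conjugated — not aromatic (oxolane ring).
The 5-membered ring with one sulfur and one =N– is planar and fully conjugated; 2 ring double bonds (4 π electrons) plus a heteroatom lone pair (2) give 6 π electrons. Since 6 = 4n+2 (n=1), it is aromatic (thiazole).
2 of the 3 rings are aromatic. Total: 2.

2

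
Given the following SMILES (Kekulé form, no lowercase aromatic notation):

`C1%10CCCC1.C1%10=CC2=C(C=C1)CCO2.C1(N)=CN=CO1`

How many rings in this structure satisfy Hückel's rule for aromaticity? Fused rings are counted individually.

2

The SMILES encodes a five-membered saturated carbon ring; a six-membered carbon ring with three alternating C=C double bonds, fused to a five-membered ring containing one oxygen and two sp³ carbons; a five-membered ring with an oxygen at position 1 and a nitrogen at position 3 (in a C=N bond), with two double bonds.
The 5-membered ring has only sp³ atoms, so it is not fully conjugated — not aromatic (cyclopentane).
The 6-membered ring is fully conjugated (every ring atom contributes a p orbital); 3 ring double bonds give 6 π electrons. Since 6 = 4n+2 (n=1), it is aromatic (benzene ring).
The 5-membered ring with one oxygen has two sp³ carbons, so it is not fully conjugated — not aromatic (oxolane ring).
The 5-membered ring with one oxygen and one =N– has a continuous p-orbital overlap around the ring; 2 ring double bonds (4 π electrons) plus a heteroatom lone pair (2) give 6 π electrons. 6 = 4(1)+2, so it is aromatic (oxazole).
2 of the 4 rings are aromatic. Total: 2.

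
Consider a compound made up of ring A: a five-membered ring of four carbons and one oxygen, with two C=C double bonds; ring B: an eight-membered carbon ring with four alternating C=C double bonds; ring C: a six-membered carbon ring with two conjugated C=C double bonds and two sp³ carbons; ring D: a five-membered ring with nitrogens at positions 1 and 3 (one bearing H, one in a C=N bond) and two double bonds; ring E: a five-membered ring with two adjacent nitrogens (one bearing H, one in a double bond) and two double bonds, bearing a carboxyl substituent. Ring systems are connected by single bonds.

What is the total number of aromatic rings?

Ring A is planar and fully conjugated; 2 ring double bonds (4 π electrons) plus a heteroatom lone pair (2) give 6 π electrons. That satisfies 4n+2 with n=1, so ring A is aromatic (furan).
Ring B has only sp² ring atoms; a planar conformation would have a fully conjugated π system of 8 electrons. But 8 = 4(2), which is 4n not 4n+2, so ring B is not aromatic (cyclooctatetraene) — cyclooctatetraene distorts into a non-planar tub to avoid antiaromaticity.
Ring C has two sp³ carbons, so it is not fully conjugated — not aromatic (1,3-cyclohexadiene).
Ring D is fully conjugated (every ring atom contributes a p orbital); 2 ring double bonds (4 π electrons) plus a heteroatom lone pair (2) give 6 π electrons. Since 6 = 4n+2 (n=1), ring D is aromatic (imidazole).
Ring E has a continuous p-orbital overlap around the ring; 2 ring double bonds (4 π electrons) plus a heteroatom lone pair (2) give 6 π electrons. Since 6 = 4n+2 (n=1), ring E is aromatic (pyrazole).
Aromatic: A, D, E. Total: 3.

3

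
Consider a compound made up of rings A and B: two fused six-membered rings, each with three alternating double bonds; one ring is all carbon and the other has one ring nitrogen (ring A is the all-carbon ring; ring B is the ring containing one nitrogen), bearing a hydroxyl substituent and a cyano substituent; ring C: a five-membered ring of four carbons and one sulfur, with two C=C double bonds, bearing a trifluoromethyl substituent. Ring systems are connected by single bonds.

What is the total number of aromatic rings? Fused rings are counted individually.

3

Rings A and B form a fused bicyclic system (with one nitrogen) with 10 sp² atoms and 10 π electrons from ring double bonds. 10 = 4(2)+2, so the system is aromatic and both rings count as aromatic (quinoline).
Ring C has a continuous p-orbital overlap around the ring; 2 ring double bonds (4 π electrons) plus a heteroatom lone pair (2) give 6 π electrons. That satisfies 4n+2 with n=1, so ring C is aromatic (thiophene).
Aromatic: A, B, C. Total: 3.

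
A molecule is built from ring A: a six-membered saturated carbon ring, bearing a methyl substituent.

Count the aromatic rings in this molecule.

0

Ring A has only sp³ atoms, so it is not fully conjugated — not aromatic (cyclohexane).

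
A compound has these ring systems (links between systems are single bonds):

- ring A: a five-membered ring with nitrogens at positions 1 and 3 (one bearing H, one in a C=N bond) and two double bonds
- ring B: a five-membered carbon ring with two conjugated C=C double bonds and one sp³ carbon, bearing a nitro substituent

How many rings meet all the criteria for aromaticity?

1

Ring A is fully conjugated (every ring atom contributes a p orbital); 2 ring double bonds (4 π electrons) plus a heteroatom lone pair (2) give 6 π electrons. 6 = 4(1)+2, so ring A is aromatic (imidazole).
Ring B has one sp³ carbon, so it is not fully conjugated — not aromatic (cyclopentadiene).
Aromatic: A. Total: 1.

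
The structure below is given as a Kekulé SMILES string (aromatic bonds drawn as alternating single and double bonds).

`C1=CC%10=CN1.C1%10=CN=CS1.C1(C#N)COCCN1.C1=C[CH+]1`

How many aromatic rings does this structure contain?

3

The SMILES encodes a five-membered ring of four carbons and one nitrogen bearing a hydrogen, with two C=C double bonds; a five-membered ring with a sulfur at position 1 and a nitrogen at position 3 (in a C=N bond), with two double bonds; a six-membered saturated ring with an oxygen and an N–H nitrogen at positions 1 and 4; a three-membered all-carbon ring bearing a positive charge on one carbon, with one C=C double bond.
The 5-membered ring with one N–H is planar and fully conjugated; 2 ring double bonds (4 π electrons) plus a heteroatom lone pair (2) give 6 π electrons. 6 = 4(1)+2, so it is aromatic (pyrrole).
The 5-membered ring with one sulfur and one =N– is planar and fully conjugated; 2 ring double bonds (4 π electrons) plus a heteroatom lone pair (2) give 6 π electrons. That satisfies 4n+2 with n=1, so it is aromatic (thiazole).
The 6-membered ring with one oxygen and one N–H (1,4) has only sp³ atoms, so it is not fully conjugated — not aromatic (morpholine).
The 3-membered ring is planar and fully conjugated; 1 ring double bond (2 π electrons) plus the carbocation's empty p orbital (0, but keeps the ring conjugated) give 2 π electrons. Since 2 = 4n+2 (n=0), it is aromatic (cyclopropenyl cation).
3 of the 4 rings are aromatic. Total: 3.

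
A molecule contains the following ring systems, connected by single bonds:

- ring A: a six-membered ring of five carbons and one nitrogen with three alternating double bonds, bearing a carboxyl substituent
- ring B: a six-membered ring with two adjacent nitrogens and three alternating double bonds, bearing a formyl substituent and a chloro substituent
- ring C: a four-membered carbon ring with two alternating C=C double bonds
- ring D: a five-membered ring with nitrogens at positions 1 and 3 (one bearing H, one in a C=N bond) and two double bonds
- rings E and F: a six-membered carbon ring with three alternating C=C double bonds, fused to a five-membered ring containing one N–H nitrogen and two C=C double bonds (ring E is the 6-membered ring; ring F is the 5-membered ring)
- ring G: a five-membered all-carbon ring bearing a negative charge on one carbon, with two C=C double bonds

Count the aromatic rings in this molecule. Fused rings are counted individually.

Ring A is planar and fully conjugated; 3 ring double bonds give 6 π electrons. That satisfies 4n+2 with n=1, so ring A is aromatic (pyridine).
Ring B is planar and fully conjugated; 3 ring double bonds give 6 π electrons. Since 6 = 4n+2 (n=1), ring B is aromatic (pyridazine).
Ring C has only sp² ring atoms; a planar conformation would have a fully conjugated π system of 4 electrons. But 4 = 4(1), which is 4n not 4n+2, so ring C is not aromatic (cyclobutadiene) — cyclobutadiene is antiaromatic and distorts to a rectangle.
Ring D is planar and fully conjugated; 2 ring double bonds (4 π electrons) plus a heteroatom lone pair (2) give 6 π electrons. That satisfies 4n+2 with n=1, so ring D is aromatic (imidazole).
Rings E and F form a fused bicyclic system (with one N–H) with 9 sp² atoms and 10 π electrons from ring double bonds plus a heteroatom lone pair. 10 = 4(2)+2, so the system is aromatic and both rings count as aromatic (indole).
Ring G is planar and fully conjugated; 2 ring double bonds (4 π electrons) plus the carbanion lone pair (2) give 6 π electrons. Since 6 = 4n+2 (n=1), ring G is aromatic (cyclopentadienyl anion).
Aromatic: A, B, D, E, F, G. Total: 6.

6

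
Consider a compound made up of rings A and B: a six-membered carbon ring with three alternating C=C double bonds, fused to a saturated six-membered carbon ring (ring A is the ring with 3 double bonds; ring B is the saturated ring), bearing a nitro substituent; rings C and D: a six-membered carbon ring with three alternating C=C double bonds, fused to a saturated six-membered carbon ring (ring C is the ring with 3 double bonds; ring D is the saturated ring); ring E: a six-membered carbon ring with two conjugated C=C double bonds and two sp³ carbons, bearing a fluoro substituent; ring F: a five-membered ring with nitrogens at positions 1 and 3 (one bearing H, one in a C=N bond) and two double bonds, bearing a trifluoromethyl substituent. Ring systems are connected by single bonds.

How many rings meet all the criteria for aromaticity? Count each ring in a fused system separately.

Ring A is fully conjugated (every ring atom contributes a p orbital); 3 ring double bonds give 6 π electrons. That satisfies 4n+2 with n=1, so ring A is aromatic (benzene ring).
Ring B has four sp³ carbons, so it is not fully conjugated — not aromatic (cyclohexane ring).
Ring C is planar and fully conjugated; 3 ring double bonds give 6 π electrons. That satisfies 4n+2 with n=1, so ring C is aromatic (benzene ring).
Ring D has four sp³ carbons, so it is not fully conjugated — not aromatic (cyclohexane ring).
Ring E has two sp³ carbons, so it is not fully conjugated — not aromatic (1,3-cyclohexadiene).
Ring F has a continuous p-orbital overlap around the ring; 2 ring double bonds (4 π electrons) plus a heteroatom lone pair (2) give 6 π electrons. That satisfies 4n+2 with n=1, so ring F is aromatic (imidazole).
Aromatic: A, C, F. Total: 3.

3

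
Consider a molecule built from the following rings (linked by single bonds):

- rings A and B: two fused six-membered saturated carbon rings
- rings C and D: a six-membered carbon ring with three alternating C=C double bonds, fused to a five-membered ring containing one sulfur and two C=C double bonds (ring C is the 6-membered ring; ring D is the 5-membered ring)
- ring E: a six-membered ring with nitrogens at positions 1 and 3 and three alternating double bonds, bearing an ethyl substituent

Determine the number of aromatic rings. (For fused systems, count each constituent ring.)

3

Ring A has only sp³ atoms, so it is not fully conjugated — not aromatic (cyclohexane ring).
Ring B has only sp³ atoms, so it is not fully conjugated — not aromatic (cyclohexane ring).
Rings C and D form a fused bicyclic system (with one sulfur) with 9 sp² atoms and 10 π electrons from ring double bonds plus a heteroatom lone pair. 10 = 4(2)+2, so the system is aromatic and both rings count as aromatic (benzothiophene).
Ring E is planar and fully conjugated; 3 ring double bonds give 6 π electrons. That satisfies 4n+2 with n=1, so ring E is aromatic (pyrimidine).
Aromatic: C, D, E. Total: 3.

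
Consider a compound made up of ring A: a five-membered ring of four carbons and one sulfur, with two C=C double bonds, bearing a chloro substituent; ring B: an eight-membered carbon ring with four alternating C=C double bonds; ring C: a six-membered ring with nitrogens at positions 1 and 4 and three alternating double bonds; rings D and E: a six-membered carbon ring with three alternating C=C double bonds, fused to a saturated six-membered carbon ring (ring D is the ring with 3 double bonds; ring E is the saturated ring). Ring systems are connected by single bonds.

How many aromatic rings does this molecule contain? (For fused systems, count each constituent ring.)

Ring A is planar and fully conjugated; 2 ring double bonds (4 π electrons) plus a heteroatom lone pair (2) give 6 π electrons. Since 6 = 4n+2 (n=1), ring A is aromatic (thiophene).
Ring B has only sp² ring atoms; a planar conformation would have a fully conjugated π system of 8 electrons. But 8 = 4(2), which is 4n not 4n+2, so ring B is not aromatic (cyclooctatetraene) — cyclooctatetraene distorts into a non-planar tub to avoid antiaromaticity.
Ring C is planar and fully conjugated; 3 ring double bonds give 6 π electrons. Since 6 = 4n+2 (n=1), ring C is aromatic (pyrazine).
Ring D is fully conjugated (every ring atom contributes a p orbital); 3 ring double bonds give 6 π electrons. That satisfies 4n+2 with n=1, so ring D is aromatic (benzene ring).
Ring E has four sp³ carbons, so it is not fully conjugated — not aromatic (cyclohexane ring).
Aromatic: A, C, D. Total: 3.

3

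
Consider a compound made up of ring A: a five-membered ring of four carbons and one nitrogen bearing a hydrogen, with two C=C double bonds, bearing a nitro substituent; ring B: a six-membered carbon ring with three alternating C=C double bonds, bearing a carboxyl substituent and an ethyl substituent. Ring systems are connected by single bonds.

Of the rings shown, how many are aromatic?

Ring A is fully conjugated (every ring atom contributes a p orbital); 2 ring double bonds (4 π electrons) plus a heteroatom lone pair (2) give 6 π electrons. Since 6 = 4n+2 (n=1), ring A is aromatic (pyrrole).
Ring B is planar and fully conjugated; 3 ring double bonds give 6 π electrons. That satisfies 4n+2 with n=1, so ring B is aromatic (benzene).
Aromatic: A, B. Total: 2.

2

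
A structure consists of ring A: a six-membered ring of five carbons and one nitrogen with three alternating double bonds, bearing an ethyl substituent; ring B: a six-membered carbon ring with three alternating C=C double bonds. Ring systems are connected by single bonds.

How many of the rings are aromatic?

2

Ring A has a continuous p-orbital overlap around the ring; 3 ring double bonds give 6 π electrons. 6 = 4(1)+2, so ring A is aromatic (pyridine).
Ring B is fully conjugated (every ring atom contributes a p orbital); 3 ring double bonds give 6 π electrons. 6 = 4(1)+2, so ring B is aromatic (benzene).
Aromatic: A, B. Total: 2.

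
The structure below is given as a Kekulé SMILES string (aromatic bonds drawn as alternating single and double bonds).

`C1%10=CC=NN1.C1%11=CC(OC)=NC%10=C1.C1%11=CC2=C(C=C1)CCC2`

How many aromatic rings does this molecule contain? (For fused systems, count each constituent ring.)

The SMILES encodes a five-membered ring with two adjacent nitrogens (one bearing H, one in a double bond) and two double bonds; a six-membered ring of five carbons and one nitrogen with three alternating double bonds; a six-membered carbon ring with three alternating C=C double bonds, fused to a saturated five-membered carbon ring.
The 5-membered ring with two adjacent nitrogens (one N–H, one =N–) has a continuous p-orbital overlap around the ring; 2 ring double bonds (4 π electrons) plus a heteroatom lone pair (2) give 6 π electrons. Since 6 = 4n+2 (n=1), it is aromatic (pyrazole).
The 6-membered ring with one nitrogen has a continuous p-orbital overlap around the ring; 3 ring double bonds give 6 π electrons. 6 = 4(1)+2, so it is aromatic (pyridine).
The 6-membered ring has a continuous p-orbital overlap around the ring; 3 ring double bonds give 6 π electrons. Since 6 = 4n+2 (n=1), it is aromatic (benzene ring).
The 5-membered ring has three sp³ carbons, so it is not fully conjugated — not aromatic (cyclopentane ring).
3 of the 4 rings are aromatic. Total: 3.

3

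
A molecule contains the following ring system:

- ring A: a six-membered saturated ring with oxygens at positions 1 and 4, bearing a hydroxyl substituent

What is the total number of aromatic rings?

Ring A has only sp³ atoms, so it is not fully conjugated — not aromatic (1,4-dioxane).

0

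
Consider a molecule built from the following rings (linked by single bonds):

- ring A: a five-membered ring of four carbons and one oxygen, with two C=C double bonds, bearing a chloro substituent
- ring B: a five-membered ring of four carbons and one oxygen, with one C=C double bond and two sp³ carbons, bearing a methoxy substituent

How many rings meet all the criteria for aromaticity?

1

Ring A is fully conjugated (every ring atom contributes a p orbital); 2 ring double bonds (4 π electrons) plus a heteroatom lone pair (2) give 6 π electrons. Since 6 = 4n+2 (n=1), ring A is aromatic (furan).
Ring B has two sp³ carbons, so it is not fully conjugated — not aromatic (2,3-dihydrofuran).
Aromatic: A. Total: 1.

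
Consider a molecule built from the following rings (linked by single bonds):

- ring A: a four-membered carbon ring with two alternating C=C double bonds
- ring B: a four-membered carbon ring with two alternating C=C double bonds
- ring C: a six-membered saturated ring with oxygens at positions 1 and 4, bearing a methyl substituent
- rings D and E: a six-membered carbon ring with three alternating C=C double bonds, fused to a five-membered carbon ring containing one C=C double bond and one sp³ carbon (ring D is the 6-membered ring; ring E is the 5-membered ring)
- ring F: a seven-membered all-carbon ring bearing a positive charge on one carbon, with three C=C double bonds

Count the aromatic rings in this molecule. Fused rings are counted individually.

2

Ring A has only sp² ring atoms; a planar conformation would have a fully conjugated π system of 4 electrons. But 4 = 4(1), which is 4n not 4n+2, so ring A is not aromatic (cyclobutadiene) — cyclobutadiene is antiaromatic and distorts to a rectangle.
Ring B has only sp² ring atoms; a planar conformation would have a fully conjugated π system of 4 electrons. But 4 = 4(1), which is 4n not 4n+2, so ring B is not aromatic (cyclobutadiene) — cyclobutadiene is antiaromatic and distorts to a rectangle.
Ring C has only sp³ atoms, so it is not fully conjugated — not aromatic (1,4-dioxane).
Ring D has a continuous p-orbital overlap around the ring; 3 ring double bonds give 6 π electrons. Since 6 = 4n+2 (n=1), ring D is aromatic (benzene ring).
Ring E has one sp³ carbon, so it is not fully conjugated — not aromatic (cyclopentene ring).
Ring F has a continuous p-orbital overlap around the ring; 3 ring double bonds (6 π electrons) plus the carbocation's empty p orbital (0, but keeps the ring conjugated) give 6 π electrons. Since 6 = 4n+2 (n=1), ring F is aromatic (tropylium cation).
Aromatic: D, F. Total: 2.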